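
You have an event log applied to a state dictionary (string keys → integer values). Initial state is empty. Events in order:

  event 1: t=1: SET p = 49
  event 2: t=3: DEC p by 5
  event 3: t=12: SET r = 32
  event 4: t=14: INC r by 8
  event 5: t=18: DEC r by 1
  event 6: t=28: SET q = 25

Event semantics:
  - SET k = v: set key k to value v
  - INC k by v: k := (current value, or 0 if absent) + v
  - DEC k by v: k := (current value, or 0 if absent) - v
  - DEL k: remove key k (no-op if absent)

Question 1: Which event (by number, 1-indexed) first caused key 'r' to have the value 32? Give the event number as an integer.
Answer: 3

Derivation:
Looking for first event where r becomes 32:
  event 3: r (absent) -> 32  <-- first match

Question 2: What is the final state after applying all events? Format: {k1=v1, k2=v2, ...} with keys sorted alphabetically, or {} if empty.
  after event 1 (t=1: SET p = 49): {p=49}
  after event 2 (t=3: DEC p by 5): {p=44}
  after event 3 (t=12: SET r = 32): {p=44, r=32}
  after event 4 (t=14: INC r by 8): {p=44, r=40}
  after event 5 (t=18: DEC r by 1): {p=44, r=39}
  after event 6 (t=28: SET q = 25): {p=44, q=25, r=39}

Answer: {p=44, q=25, r=39}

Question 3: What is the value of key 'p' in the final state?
Track key 'p' through all 6 events:
  event 1 (t=1: SET p = 49): p (absent) -> 49
  event 2 (t=3: DEC p by 5): p 49 -> 44
  event 3 (t=12: SET r = 32): p unchanged
  event 4 (t=14: INC r by 8): p unchanged
  event 5 (t=18: DEC r by 1): p unchanged
  event 6 (t=28: SET q = 25): p unchanged
Final: p = 44

Answer: 44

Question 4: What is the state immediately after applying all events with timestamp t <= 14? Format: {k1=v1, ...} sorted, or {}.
Answer: {p=44, r=40}

Derivation:
Apply events with t <= 14 (4 events):
  after event 1 (t=1: SET p = 49): {p=49}
  after event 2 (t=3: DEC p by 5): {p=44}
  after event 3 (t=12: SET r = 32): {p=44, r=32}
  after event 4 (t=14: INC r by 8): {p=44, r=40}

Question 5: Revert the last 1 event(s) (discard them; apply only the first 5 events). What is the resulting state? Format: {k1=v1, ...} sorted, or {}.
Keep first 5 events (discard last 1):
  after event 1 (t=1: SET p = 49): {p=49}
  after event 2 (t=3: DEC p by 5): {p=44}
  after event 3 (t=12: SET r = 32): {p=44, r=32}
  after event 4 (t=14: INC r by 8): {p=44, r=40}
  after event 5 (t=18: DEC r by 1): {p=44, r=39}

Answer: {p=44, r=39}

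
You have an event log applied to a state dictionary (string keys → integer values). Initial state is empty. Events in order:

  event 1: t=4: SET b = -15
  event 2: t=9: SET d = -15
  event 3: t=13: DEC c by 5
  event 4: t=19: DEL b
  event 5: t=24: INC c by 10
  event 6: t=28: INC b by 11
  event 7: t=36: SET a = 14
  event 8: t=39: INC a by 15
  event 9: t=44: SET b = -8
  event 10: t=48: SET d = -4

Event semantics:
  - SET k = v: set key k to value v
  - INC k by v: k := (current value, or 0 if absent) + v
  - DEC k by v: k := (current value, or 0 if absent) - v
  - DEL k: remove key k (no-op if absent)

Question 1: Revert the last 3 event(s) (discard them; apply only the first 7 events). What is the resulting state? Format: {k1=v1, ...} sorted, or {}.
Keep first 7 events (discard last 3):
  after event 1 (t=4: SET b = -15): {b=-15}
  after event 2 (t=9: SET d = -15): {b=-15, d=-15}
  after event 3 (t=13: DEC c by 5): {b=-15, c=-5, d=-15}
  after event 4 (t=19: DEL b): {c=-5, d=-15}
  after event 5 (t=24: INC c by 10): {c=5, d=-15}
  after event 6 (t=28: INC b by 11): {b=11, c=5, d=-15}
  after event 7 (t=36: SET a = 14): {a=14, b=11, c=5, d=-15}

Answer: {a=14, b=11, c=5, d=-15}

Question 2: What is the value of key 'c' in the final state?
Track key 'c' through all 10 events:
  event 1 (t=4: SET b = -15): c unchanged
  event 2 (t=9: SET d = -15): c unchanged
  event 3 (t=13: DEC c by 5): c (absent) -> -5
  event 4 (t=19: DEL b): c unchanged
  event 5 (t=24: INC c by 10): c -5 -> 5
  event 6 (t=28: INC b by 11): c unchanged
  event 7 (t=36: SET a = 14): c unchanged
  event 8 (t=39: INC a by 15): c unchanged
  event 9 (t=44: SET b = -8): c unchanged
  event 10 (t=48: SET d = -4): c unchanged
Final: c = 5

Answer: 5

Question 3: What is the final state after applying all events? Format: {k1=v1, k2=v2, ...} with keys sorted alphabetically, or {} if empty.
Answer: {a=29, b=-8, c=5, d=-4}

Derivation:
  after event 1 (t=4: SET b = -15): {b=-15}
  after event 2 (t=9: SET d = -15): {b=-15, d=-15}
  after event 3 (t=13: DEC c by 5): {b=-15, c=-5, d=-15}
  after event 4 (t=19: DEL b): {c=-5, d=-15}
  after event 5 (t=24: INC c by 10): {c=5, d=-15}
  after event 6 (t=28: INC b by 11): {b=11, c=5, d=-15}
  after event 7 (t=36: SET a = 14): {a=14, b=11, c=5, d=-15}
  after event 8 (t=39: INC a by 15): {a=29, b=11, c=5, d=-15}
  after event 9 (t=44: SET b = -8): {a=29, b=-8, c=5, d=-15}
  after event 10 (t=48: SET d = -4): {a=29, b=-8, c=5, d=-4}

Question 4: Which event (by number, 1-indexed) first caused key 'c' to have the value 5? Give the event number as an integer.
Answer: 5

Derivation:
Looking for first event where c becomes 5:
  event 3: c = -5
  event 4: c = -5
  event 5: c -5 -> 5  <-- first match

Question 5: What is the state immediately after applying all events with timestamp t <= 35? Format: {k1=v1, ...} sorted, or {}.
Apply events with t <= 35 (6 events):
  after event 1 (t=4: SET b = -15): {b=-15}
  after event 2 (t=9: SET d = -15): {b=-15, d=-15}
  after event 3 (t=13: DEC c by 5): {b=-15, c=-5, d=-15}
  after event 4 (t=19: DEL b): {c=-5, d=-15}
  after event 5 (t=24: INC c by 10): {c=5, d=-15}
  after event 6 (t=28: INC b by 11): {b=11, c=5, d=-15}

Answer: {b=11, c=5, d=-15}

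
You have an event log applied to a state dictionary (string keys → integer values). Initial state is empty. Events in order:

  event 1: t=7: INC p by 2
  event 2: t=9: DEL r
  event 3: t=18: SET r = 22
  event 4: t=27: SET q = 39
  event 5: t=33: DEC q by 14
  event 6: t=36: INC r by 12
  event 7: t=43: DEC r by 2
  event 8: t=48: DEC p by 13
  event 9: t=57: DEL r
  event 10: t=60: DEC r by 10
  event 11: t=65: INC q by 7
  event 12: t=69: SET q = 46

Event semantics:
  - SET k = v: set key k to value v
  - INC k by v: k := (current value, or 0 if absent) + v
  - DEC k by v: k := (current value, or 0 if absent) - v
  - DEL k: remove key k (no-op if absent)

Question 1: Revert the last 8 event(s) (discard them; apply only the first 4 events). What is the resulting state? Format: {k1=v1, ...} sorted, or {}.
Keep first 4 events (discard last 8):
  after event 1 (t=7: INC p by 2): {p=2}
  after event 2 (t=9: DEL r): {p=2}
  after event 3 (t=18: SET r = 22): {p=2, r=22}
  after event 4 (t=27: SET q = 39): {p=2, q=39, r=22}

Answer: {p=2, q=39, r=22}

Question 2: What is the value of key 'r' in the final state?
Answer: -10

Derivation:
Track key 'r' through all 12 events:
  event 1 (t=7: INC p by 2): r unchanged
  event 2 (t=9: DEL r): r (absent) -> (absent)
  event 3 (t=18: SET r = 22): r (absent) -> 22
  event 4 (t=27: SET q = 39): r unchanged
  event 5 (t=33: DEC q by 14): r unchanged
  event 6 (t=36: INC r by 12): r 22 -> 34
  event 7 (t=43: DEC r by 2): r 34 -> 32
  event 8 (t=48: DEC p by 13): r unchanged
  event 9 (t=57: DEL r): r 32 -> (absent)
  event 10 (t=60: DEC r by 10): r (absent) -> -10
  event 11 (t=65: INC q by 7): r unchanged
  event 12 (t=69: SET q = 46): r unchanged
Final: r = -10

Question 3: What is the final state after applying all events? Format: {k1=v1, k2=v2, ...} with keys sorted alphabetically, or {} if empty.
  after event 1 (t=7: INC p by 2): {p=2}
  after event 2 (t=9: DEL r): {p=2}
  after event 3 (t=18: SET r = 22): {p=2, r=22}
  after event 4 (t=27: SET q = 39): {p=2, q=39, r=22}
  after event 5 (t=33: DEC q by 14): {p=2, q=25, r=22}
  after event 6 (t=36: INC r by 12): {p=2, q=25, r=34}
  after event 7 (t=43: DEC r by 2): {p=2, q=25, r=32}
  after event 8 (t=48: DEC p by 13): {p=-11, q=25, r=32}
  after event 9 (t=57: DEL r): {p=-11, q=25}
  after event 10 (t=60: DEC r by 10): {p=-11, q=25, r=-10}
  after event 11 (t=65: INC q by 7): {p=-11, q=32, r=-10}
  after event 12 (t=69: SET q = 46): {p=-11, q=46, r=-10}

Answer: {p=-11, q=46, r=-10}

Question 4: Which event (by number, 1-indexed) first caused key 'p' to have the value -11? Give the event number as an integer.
Looking for first event where p becomes -11:
  event 1: p = 2
  event 2: p = 2
  event 3: p = 2
  event 4: p = 2
  event 5: p = 2
  event 6: p = 2
  event 7: p = 2
  event 8: p 2 -> -11  <-- first match

Answer: 8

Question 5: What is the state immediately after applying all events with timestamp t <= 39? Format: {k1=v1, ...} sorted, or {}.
Apply events with t <= 39 (6 events):
  after event 1 (t=7: INC p by 2): {p=2}
  after event 2 (t=9: DEL r): {p=2}
  after event 3 (t=18: SET r = 22): {p=2, r=22}
  after event 4 (t=27: SET q = 39): {p=2, q=39, r=22}
  after event 5 (t=33: DEC q by 14): {p=2, q=25, r=22}
  after event 6 (t=36: INC r by 12): {p=2, q=25, r=34}

Answer: {p=2, q=25, r=34}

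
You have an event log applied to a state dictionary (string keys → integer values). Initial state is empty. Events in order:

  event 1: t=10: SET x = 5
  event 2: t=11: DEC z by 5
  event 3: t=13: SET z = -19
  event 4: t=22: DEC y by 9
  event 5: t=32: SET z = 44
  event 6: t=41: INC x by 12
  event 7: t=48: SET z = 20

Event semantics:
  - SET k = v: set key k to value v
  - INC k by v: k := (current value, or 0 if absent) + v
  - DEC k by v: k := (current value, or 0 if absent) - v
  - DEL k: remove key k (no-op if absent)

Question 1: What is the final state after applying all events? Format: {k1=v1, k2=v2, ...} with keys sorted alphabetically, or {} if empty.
  after event 1 (t=10: SET x = 5): {x=5}
  after event 2 (t=11: DEC z by 5): {x=5, z=-5}
  after event 3 (t=13: SET z = -19): {x=5, z=-19}
  after event 4 (t=22: DEC y by 9): {x=5, y=-9, z=-19}
  after event 5 (t=32: SET z = 44): {x=5, y=-9, z=44}
  after event 6 (t=41: INC x by 12): {x=17, y=-9, z=44}
  after event 7 (t=48: SET z = 20): {x=17, y=-9, z=20}

Answer: {x=17, y=-9, z=20}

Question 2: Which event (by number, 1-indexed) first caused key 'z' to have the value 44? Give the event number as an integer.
Looking for first event where z becomes 44:
  event 2: z = -5
  event 3: z = -19
  event 4: z = -19
  event 5: z -19 -> 44  <-- first match

Answer: 5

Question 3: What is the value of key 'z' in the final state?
Answer: 20

Derivation:
Track key 'z' through all 7 events:
  event 1 (t=10: SET x = 5): z unchanged
  event 2 (t=11: DEC z by 5): z (absent) -> -5
  event 3 (t=13: SET z = -19): z -5 -> -19
  event 4 (t=22: DEC y by 9): z unchanged
  event 5 (t=32: SET z = 44): z -19 -> 44
  event 6 (t=41: INC x by 12): z unchanged
  event 7 (t=48: SET z = 20): z 44 -> 20
Final: z = 20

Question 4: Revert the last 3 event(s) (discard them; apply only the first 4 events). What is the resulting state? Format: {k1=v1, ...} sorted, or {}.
Keep first 4 events (discard last 3):
  after event 1 (t=10: SET x = 5): {x=5}
  after event 2 (t=11: DEC z by 5): {x=5, z=-5}
  after event 3 (t=13: SET z = -19): {x=5, z=-19}
  after event 4 (t=22: DEC y by 9): {x=5, y=-9, z=-19}

Answer: {x=5, y=-9, z=-19}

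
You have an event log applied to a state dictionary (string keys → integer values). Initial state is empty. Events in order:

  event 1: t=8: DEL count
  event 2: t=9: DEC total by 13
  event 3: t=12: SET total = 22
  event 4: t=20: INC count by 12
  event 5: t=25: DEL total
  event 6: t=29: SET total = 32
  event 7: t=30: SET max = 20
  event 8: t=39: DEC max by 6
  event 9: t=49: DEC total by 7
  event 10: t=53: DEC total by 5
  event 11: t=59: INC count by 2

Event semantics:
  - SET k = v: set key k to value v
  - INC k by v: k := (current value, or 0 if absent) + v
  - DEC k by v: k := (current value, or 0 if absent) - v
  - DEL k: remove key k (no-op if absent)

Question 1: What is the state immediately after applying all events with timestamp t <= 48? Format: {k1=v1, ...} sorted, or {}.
Apply events with t <= 48 (8 events):
  after event 1 (t=8: DEL count): {}
  after event 2 (t=9: DEC total by 13): {total=-13}
  after event 3 (t=12: SET total = 22): {total=22}
  after event 4 (t=20: INC count by 12): {count=12, total=22}
  after event 5 (t=25: DEL total): {count=12}
  after event 6 (t=29: SET total = 32): {count=12, total=32}
  after event 7 (t=30: SET max = 20): {count=12, max=20, total=32}
  after event 8 (t=39: DEC max by 6): {count=12, max=14, total=32}

Answer: {count=12, max=14, total=32}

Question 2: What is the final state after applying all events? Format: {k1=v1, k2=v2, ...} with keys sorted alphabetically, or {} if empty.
  after event 1 (t=8: DEL count): {}
  after event 2 (t=9: DEC total by 13): {total=-13}
  after event 3 (t=12: SET total = 22): {total=22}
  after event 4 (t=20: INC count by 12): {count=12, total=22}
  after event 5 (t=25: DEL total): {count=12}
  after event 6 (t=29: SET total = 32): {count=12, total=32}
  after event 7 (t=30: SET max = 20): {count=12, max=20, total=32}
  after event 8 (t=39: DEC max by 6): {count=12, max=14, total=32}
  after event 9 (t=49: DEC total by 7): {count=12, max=14, total=25}
  after event 10 (t=53: DEC total by 5): {count=12, max=14, total=20}
  after event 11 (t=59: INC count by 2): {count=14, max=14, total=20}

Answer: {count=14, max=14, total=20}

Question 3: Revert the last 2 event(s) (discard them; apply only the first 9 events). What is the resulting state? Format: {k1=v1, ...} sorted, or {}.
Answer: {count=12, max=14, total=25}

Derivation:
Keep first 9 events (discard last 2):
  after event 1 (t=8: DEL count): {}
  after event 2 (t=9: DEC total by 13): {total=-13}
  after event 3 (t=12: SET total = 22): {total=22}
  after event 4 (t=20: INC count by 12): {count=12, total=22}
  after event 5 (t=25: DEL total): {count=12}
  after event 6 (t=29: SET total = 32): {count=12, total=32}
  after event 7 (t=30: SET max = 20): {count=12, max=20, total=32}
  after event 8 (t=39: DEC max by 6): {count=12, max=14, total=32}
  after event 9 (t=49: DEC total by 7): {count=12, max=14, total=25}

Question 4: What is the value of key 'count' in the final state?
Track key 'count' through all 11 events:
  event 1 (t=8: DEL count): count (absent) -> (absent)
  event 2 (t=9: DEC total by 13): count unchanged
  event 3 (t=12: SET total = 22): count unchanged
  event 4 (t=20: INC count by 12): count (absent) -> 12
  event 5 (t=25: DEL total): count unchanged
  event 6 (t=29: SET total = 32): count unchanged
  event 7 (t=30: SET max = 20): count unchanged
  event 8 (t=39: DEC max by 6): count unchanged
  event 9 (t=49: DEC total by 7): count unchanged
  event 10 (t=53: DEC total by 5): count unchanged
  event 11 (t=59: INC count by 2): count 12 -> 14
Final: count = 14

Answer: 14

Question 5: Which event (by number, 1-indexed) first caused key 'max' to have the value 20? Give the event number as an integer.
Looking for first event where max becomes 20:
  event 7: max (absent) -> 20  <-- first match

Answer: 7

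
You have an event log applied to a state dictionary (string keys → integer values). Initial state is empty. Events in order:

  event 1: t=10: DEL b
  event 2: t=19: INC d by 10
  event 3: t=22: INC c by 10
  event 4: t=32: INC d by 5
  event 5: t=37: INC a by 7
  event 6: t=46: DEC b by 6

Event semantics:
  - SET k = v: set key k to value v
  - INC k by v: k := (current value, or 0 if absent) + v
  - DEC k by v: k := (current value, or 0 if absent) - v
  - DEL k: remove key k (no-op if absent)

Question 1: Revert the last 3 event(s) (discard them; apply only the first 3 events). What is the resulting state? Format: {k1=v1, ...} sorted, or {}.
Answer: {c=10, d=10}

Derivation:
Keep first 3 events (discard last 3):
  after event 1 (t=10: DEL b): {}
  after event 2 (t=19: INC d by 10): {d=10}
  after event 3 (t=22: INC c by 10): {c=10, d=10}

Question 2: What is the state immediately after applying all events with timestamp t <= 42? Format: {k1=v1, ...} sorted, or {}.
Answer: {a=7, c=10, d=15}

Derivation:
Apply events with t <= 42 (5 events):
  after event 1 (t=10: DEL b): {}
  after event 2 (t=19: INC d by 10): {d=10}
  after event 3 (t=22: INC c by 10): {c=10, d=10}
  after event 4 (t=32: INC d by 5): {c=10, d=15}
  after event 5 (t=37: INC a by 7): {a=7, c=10, d=15}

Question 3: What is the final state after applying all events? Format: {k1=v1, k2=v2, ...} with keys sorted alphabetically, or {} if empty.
  after event 1 (t=10: DEL b): {}
  after event 2 (t=19: INC d by 10): {d=10}
  after event 3 (t=22: INC c by 10): {c=10, d=10}
  after event 4 (t=32: INC d by 5): {c=10, d=15}
  after event 5 (t=37: INC a by 7): {a=7, c=10, d=15}
  after event 6 (t=46: DEC b by 6): {a=7, b=-6, c=10, d=15}

Answer: {a=7, b=-6, c=10, d=15}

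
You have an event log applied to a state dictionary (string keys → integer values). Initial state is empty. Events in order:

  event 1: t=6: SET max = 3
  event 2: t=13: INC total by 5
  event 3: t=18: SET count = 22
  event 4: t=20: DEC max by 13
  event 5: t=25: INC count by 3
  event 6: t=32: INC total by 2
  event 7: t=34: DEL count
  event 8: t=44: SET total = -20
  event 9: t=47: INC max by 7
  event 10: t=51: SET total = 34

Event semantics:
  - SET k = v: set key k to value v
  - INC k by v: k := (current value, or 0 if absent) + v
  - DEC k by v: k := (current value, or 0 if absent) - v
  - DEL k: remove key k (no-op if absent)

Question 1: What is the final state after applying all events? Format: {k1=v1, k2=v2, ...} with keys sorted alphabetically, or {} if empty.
  after event 1 (t=6: SET max = 3): {max=3}
  after event 2 (t=13: INC total by 5): {max=3, total=5}
  after event 3 (t=18: SET count = 22): {count=22, max=3, total=5}
  after event 4 (t=20: DEC max by 13): {count=22, max=-10, total=5}
  after event 5 (t=25: INC count by 3): {count=25, max=-10, total=5}
  after event 6 (t=32: INC total by 2): {count=25, max=-10, total=7}
  after event 7 (t=34: DEL count): {max=-10, total=7}
  after event 8 (t=44: SET total = -20): {max=-10, total=-20}
  after event 9 (t=47: INC max by 7): {max=-3, total=-20}
  after event 10 (t=51: SET total = 34): {max=-3, total=34}

Answer: {max=-3, total=34}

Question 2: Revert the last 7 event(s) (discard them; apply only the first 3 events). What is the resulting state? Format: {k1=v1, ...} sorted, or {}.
Keep first 3 events (discard last 7):
  after event 1 (t=6: SET max = 3): {max=3}
  after event 2 (t=13: INC total by 5): {max=3, total=5}
  after event 3 (t=18: SET count = 22): {count=22, max=3, total=5}

Answer: {count=22, max=3, total=5}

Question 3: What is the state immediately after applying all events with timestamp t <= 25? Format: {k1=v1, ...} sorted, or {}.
Answer: {count=25, max=-10, total=5}

Derivation:
Apply events with t <= 25 (5 events):
  after event 1 (t=6: SET max = 3): {max=3}
  after event 2 (t=13: INC total by 5): {max=3, total=5}
  after event 3 (t=18: SET count = 22): {count=22, max=3, total=5}
  after event 4 (t=20: DEC max by 13): {count=22, max=-10, total=5}
  after event 5 (t=25: INC count by 3): {count=25, max=-10, total=5}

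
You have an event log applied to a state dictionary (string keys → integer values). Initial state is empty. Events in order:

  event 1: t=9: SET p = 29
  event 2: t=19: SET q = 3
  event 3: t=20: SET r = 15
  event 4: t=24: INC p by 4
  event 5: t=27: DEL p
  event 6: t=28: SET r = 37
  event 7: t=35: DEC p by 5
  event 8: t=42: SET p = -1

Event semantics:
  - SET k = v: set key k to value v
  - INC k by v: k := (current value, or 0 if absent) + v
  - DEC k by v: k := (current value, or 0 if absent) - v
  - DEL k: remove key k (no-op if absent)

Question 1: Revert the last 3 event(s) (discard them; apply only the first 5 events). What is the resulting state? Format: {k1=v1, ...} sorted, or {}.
Keep first 5 events (discard last 3):
  after event 1 (t=9: SET p = 29): {p=29}
  after event 2 (t=19: SET q = 3): {p=29, q=3}
  after event 3 (t=20: SET r = 15): {p=29, q=3, r=15}
  after event 4 (t=24: INC p by 4): {p=33, q=3, r=15}
  after event 5 (t=27: DEL p): {q=3, r=15}

Answer: {q=3, r=15}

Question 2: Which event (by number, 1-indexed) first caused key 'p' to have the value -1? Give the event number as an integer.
Looking for first event where p becomes -1:
  event 1: p = 29
  event 2: p = 29
  event 3: p = 29
  event 4: p = 33
  event 5: p = (absent)
  event 7: p = -5
  event 8: p -5 -> -1  <-- first match

Answer: 8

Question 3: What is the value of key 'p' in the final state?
Answer: -1

Derivation:
Track key 'p' through all 8 events:
  event 1 (t=9: SET p = 29): p (absent) -> 29
  event 2 (t=19: SET q = 3): p unchanged
  event 3 (t=20: SET r = 15): p unchanged
  event 4 (t=24: INC p by 4): p 29 -> 33
  event 5 (t=27: DEL p): p 33 -> (absent)
  event 6 (t=28: SET r = 37): p unchanged
  event 7 (t=35: DEC p by 5): p (absent) -> -5
  event 8 (t=42: SET p = -1): p -5 -> -1
Final: p = -1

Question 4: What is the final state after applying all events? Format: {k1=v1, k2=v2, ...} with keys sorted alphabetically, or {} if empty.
  after event 1 (t=9: SET p = 29): {p=29}
  after event 2 (t=19: SET q = 3): {p=29, q=3}
  after event 3 (t=20: SET r = 15): {p=29, q=3, r=15}
  after event 4 (t=24: INC p by 4): {p=33, q=3, r=15}
  after event 5 (t=27: DEL p): {q=3, r=15}
  after event 6 (t=28: SET r = 37): {q=3, r=37}
  after event 7 (t=35: DEC p by 5): {p=-5, q=3, r=37}
  after event 8 (t=42: SET p = -1): {p=-1, q=3, r=37}

Answer: {p=-1, q=3, r=37}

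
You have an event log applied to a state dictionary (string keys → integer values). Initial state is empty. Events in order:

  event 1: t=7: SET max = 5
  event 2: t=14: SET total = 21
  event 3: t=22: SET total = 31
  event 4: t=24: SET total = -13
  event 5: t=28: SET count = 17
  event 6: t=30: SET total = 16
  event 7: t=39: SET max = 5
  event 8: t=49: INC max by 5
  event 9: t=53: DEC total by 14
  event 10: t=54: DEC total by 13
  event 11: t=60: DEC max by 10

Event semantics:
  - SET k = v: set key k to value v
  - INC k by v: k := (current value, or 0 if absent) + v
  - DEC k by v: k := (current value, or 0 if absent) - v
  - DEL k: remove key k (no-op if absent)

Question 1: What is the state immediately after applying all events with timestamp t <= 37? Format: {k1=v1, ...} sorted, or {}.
Answer: {count=17, max=5, total=16}

Derivation:
Apply events with t <= 37 (6 events):
  after event 1 (t=7: SET max = 5): {max=5}
  after event 2 (t=14: SET total = 21): {max=5, total=21}
  after event 3 (t=22: SET total = 31): {max=5, total=31}
  after event 4 (t=24: SET total = -13): {max=5, total=-13}
  after event 5 (t=28: SET count = 17): {count=17, max=5, total=-13}
  after event 6 (t=30: SET total = 16): {count=17, max=5, total=16}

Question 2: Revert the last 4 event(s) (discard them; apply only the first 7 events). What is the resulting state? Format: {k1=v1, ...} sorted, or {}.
Keep first 7 events (discard last 4):
  after event 1 (t=7: SET max = 5): {max=5}
  after event 2 (t=14: SET total = 21): {max=5, total=21}
  after event 3 (t=22: SET total = 31): {max=5, total=31}
  after event 4 (t=24: SET total = -13): {max=5, total=-13}
  after event 5 (t=28: SET count = 17): {count=17, max=5, total=-13}
  after event 6 (t=30: SET total = 16): {count=17, max=5, total=16}
  after event 7 (t=39: SET max = 5): {count=17, max=5, total=16}

Answer: {count=17, max=5, total=16}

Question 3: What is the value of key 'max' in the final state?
Track key 'max' through all 11 events:
  event 1 (t=7: SET max = 5): max (absent) -> 5
  event 2 (t=14: SET total = 21): max unchanged
  event 3 (t=22: SET total = 31): max unchanged
  event 4 (t=24: SET total = -13): max unchanged
  event 5 (t=28: SET count = 17): max unchanged
  event 6 (t=30: SET total = 16): max unchanged
  event 7 (t=39: SET max = 5): max 5 -> 5
  event 8 (t=49: INC max by 5): max 5 -> 10
  event 9 (t=53: DEC total by 14): max unchanged
  event 10 (t=54: DEC total by 13): max unchanged
  event 11 (t=60: DEC max by 10): max 10 -> 0
Final: max = 0

Answer: 0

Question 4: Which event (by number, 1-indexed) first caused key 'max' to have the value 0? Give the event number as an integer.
Looking for first event where max becomes 0:
  event 1: max = 5
  event 2: max = 5
  event 3: max = 5
  event 4: max = 5
  event 5: max = 5
  event 6: max = 5
  event 7: max = 5
  event 8: max = 10
  event 9: max = 10
  event 10: max = 10
  event 11: max 10 -> 0  <-- first match

Answer: 11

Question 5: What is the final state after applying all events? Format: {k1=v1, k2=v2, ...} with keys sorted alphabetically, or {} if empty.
  after event 1 (t=7: SET max = 5): {max=5}
  after event 2 (t=14: SET total = 21): {max=5, total=21}
  after event 3 (t=22: SET total = 31): {max=5, total=31}
  after event 4 (t=24: SET total = -13): {max=5, total=-13}
  after event 5 (t=28: SET count = 17): {count=17, max=5, total=-13}
  after event 6 (t=30: SET total = 16): {count=17, max=5, total=16}
  after event 7 (t=39: SET max = 5): {count=17, max=5, total=16}
  after event 8 (t=49: INC max by 5): {count=17, max=10, total=16}
  after event 9 (t=53: DEC total by 14): {count=17, max=10, total=2}
  after event 10 (t=54: DEC total by 13): {count=17, max=10, total=-11}
  after event 11 (t=60: DEC max by 10): {count=17, max=0, total=-11}

Answer: {count=17, max=0, total=-11}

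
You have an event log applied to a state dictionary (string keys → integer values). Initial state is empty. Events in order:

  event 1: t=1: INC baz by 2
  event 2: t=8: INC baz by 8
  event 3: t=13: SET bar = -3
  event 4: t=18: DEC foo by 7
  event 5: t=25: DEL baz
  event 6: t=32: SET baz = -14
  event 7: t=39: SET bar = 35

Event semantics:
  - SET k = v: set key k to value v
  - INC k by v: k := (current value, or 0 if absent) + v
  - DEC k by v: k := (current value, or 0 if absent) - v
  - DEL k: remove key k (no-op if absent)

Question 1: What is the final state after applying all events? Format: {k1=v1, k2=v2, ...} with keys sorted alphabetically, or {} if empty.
Answer: {bar=35, baz=-14, foo=-7}

Derivation:
  after event 1 (t=1: INC baz by 2): {baz=2}
  after event 2 (t=8: INC baz by 8): {baz=10}
  after event 3 (t=13: SET bar = -3): {bar=-3, baz=10}
  after event 4 (t=18: DEC foo by 7): {bar=-3, baz=10, foo=-7}
  after event 5 (t=25: DEL baz): {bar=-3, foo=-7}
  after event 6 (t=32: SET baz = -14): {bar=-3, baz=-14, foo=-7}
  after event 7 (t=39: SET bar = 35): {bar=35, baz=-14, foo=-7}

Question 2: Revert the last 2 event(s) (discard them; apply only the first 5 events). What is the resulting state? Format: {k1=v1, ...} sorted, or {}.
Keep first 5 events (discard last 2):
  after event 1 (t=1: INC baz by 2): {baz=2}
  after event 2 (t=8: INC baz by 8): {baz=10}
  after event 3 (t=13: SET bar = -3): {bar=-3, baz=10}
  after event 4 (t=18: DEC foo by 7): {bar=-3, baz=10, foo=-7}
  after event 5 (t=25: DEL baz): {bar=-3, foo=-7}

Answer: {bar=-3, foo=-7}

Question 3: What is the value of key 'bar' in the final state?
Answer: 35

Derivation:
Track key 'bar' through all 7 events:
  event 1 (t=1: INC baz by 2): bar unchanged
  event 2 (t=8: INC baz by 8): bar unchanged
  event 3 (t=13: SET bar = -3): bar (absent) -> -3
  event 4 (t=18: DEC foo by 7): bar unchanged
  event 5 (t=25: DEL baz): bar unchanged
  event 6 (t=32: SET baz = -14): bar unchanged
  event 7 (t=39: SET bar = 35): bar -3 -> 35
Final: bar = 35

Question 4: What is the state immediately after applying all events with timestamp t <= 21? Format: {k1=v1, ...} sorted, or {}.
Answer: {bar=-3, baz=10, foo=-7}

Derivation:
Apply events with t <= 21 (4 events):
  after event 1 (t=1: INC baz by 2): {baz=2}
  after event 2 (t=8: INC baz by 8): {baz=10}
  after event 3 (t=13: SET bar = -3): {bar=-3, baz=10}
  after event 4 (t=18: DEC foo by 7): {bar=-3, baz=10, foo=-7}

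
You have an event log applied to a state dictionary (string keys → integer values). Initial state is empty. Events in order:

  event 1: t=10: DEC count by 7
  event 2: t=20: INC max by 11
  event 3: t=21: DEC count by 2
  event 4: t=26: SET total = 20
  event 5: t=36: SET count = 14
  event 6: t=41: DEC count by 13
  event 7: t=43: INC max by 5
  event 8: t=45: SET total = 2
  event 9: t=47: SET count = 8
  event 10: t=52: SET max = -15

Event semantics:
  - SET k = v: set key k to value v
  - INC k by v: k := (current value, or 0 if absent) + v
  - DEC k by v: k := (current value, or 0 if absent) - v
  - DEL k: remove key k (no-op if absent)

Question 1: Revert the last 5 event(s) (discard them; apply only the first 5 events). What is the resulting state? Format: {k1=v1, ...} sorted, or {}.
Keep first 5 events (discard last 5):
  after event 1 (t=10: DEC count by 7): {count=-7}
  after event 2 (t=20: INC max by 11): {count=-7, max=11}
  after event 3 (t=21: DEC count by 2): {count=-9, max=11}
  after event 4 (t=26: SET total = 20): {count=-9, max=11, total=20}
  after event 5 (t=36: SET count = 14): {count=14, max=11, total=20}

Answer: {count=14, max=11, total=20}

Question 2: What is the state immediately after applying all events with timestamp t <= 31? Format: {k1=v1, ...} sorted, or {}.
Apply events with t <= 31 (4 events):
  after event 1 (t=10: DEC count by 7): {count=-7}
  after event 2 (t=20: INC max by 11): {count=-7, max=11}
  after event 3 (t=21: DEC count by 2): {count=-9, max=11}
  after event 4 (t=26: SET total = 20): {count=-9, max=11, total=20}

Answer: {count=-9, max=11, total=20}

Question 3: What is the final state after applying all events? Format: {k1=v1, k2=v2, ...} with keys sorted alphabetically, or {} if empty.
Answer: {count=8, max=-15, total=2}

Derivation:
  after event 1 (t=10: DEC count by 7): {count=-7}
  after event 2 (t=20: INC max by 11): {count=-7, max=11}
  after event 3 (t=21: DEC count by 2): {count=-9, max=11}
  after event 4 (t=26: SET total = 20): {count=-9, max=11, total=20}
  after event 5 (t=36: SET count = 14): {count=14, max=11, total=20}
  after event 6 (t=41: DEC count by 13): {count=1, max=11, total=20}
  after event 7 (t=43: INC max by 5): {count=1, max=16, total=20}
  after event 8 (t=45: SET total = 2): {count=1, max=16, total=2}
  after event 9 (t=47: SET count = 8): {count=8, max=16, total=2}
  after event 10 (t=52: SET max = -15): {count=8, max=-15, total=2}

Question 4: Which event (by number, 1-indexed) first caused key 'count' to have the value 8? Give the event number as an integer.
Looking for first event where count becomes 8:
  event 1: count = -7
  event 2: count = -7
  event 3: count = -9
  event 4: count = -9
  event 5: count = 14
  event 6: count = 1
  event 7: count = 1
  event 8: count = 1
  event 9: count 1 -> 8  <-- first match

Answer: 9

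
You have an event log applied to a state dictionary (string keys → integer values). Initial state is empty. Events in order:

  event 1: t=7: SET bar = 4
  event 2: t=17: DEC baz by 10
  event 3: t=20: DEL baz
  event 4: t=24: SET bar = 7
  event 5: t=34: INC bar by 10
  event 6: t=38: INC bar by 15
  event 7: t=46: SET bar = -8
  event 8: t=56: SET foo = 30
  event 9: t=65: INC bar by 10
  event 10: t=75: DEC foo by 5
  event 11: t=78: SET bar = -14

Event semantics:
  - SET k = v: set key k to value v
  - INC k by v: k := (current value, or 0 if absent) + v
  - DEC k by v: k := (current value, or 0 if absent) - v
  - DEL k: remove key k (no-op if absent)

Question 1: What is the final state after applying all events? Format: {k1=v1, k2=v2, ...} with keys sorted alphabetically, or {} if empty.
  after event 1 (t=7: SET bar = 4): {bar=4}
  after event 2 (t=17: DEC baz by 10): {bar=4, baz=-10}
  after event 3 (t=20: DEL baz): {bar=4}
  after event 4 (t=24: SET bar = 7): {bar=7}
  after event 5 (t=34: INC bar by 10): {bar=17}
  after event 6 (t=38: INC bar by 15): {bar=32}
  after event 7 (t=46: SET bar = -8): {bar=-8}
  after event 8 (t=56: SET foo = 30): {bar=-8, foo=30}
  after event 9 (t=65: INC bar by 10): {bar=2, foo=30}
  after event 10 (t=75: DEC foo by 5): {bar=2, foo=25}
  after event 11 (t=78: SET bar = -14): {bar=-14, foo=25}

Answer: {bar=-14, foo=25}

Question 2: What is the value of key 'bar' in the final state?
Track key 'bar' through all 11 events:
  event 1 (t=7: SET bar = 4): bar (absent) -> 4
  event 2 (t=17: DEC baz by 10): bar unchanged
  event 3 (t=20: DEL baz): bar unchanged
  event 4 (t=24: SET bar = 7): bar 4 -> 7
  event 5 (t=34: INC bar by 10): bar 7 -> 17
  event 6 (t=38: INC bar by 15): bar 17 -> 32
  event 7 (t=46: SET bar = -8): bar 32 -> -8
  event 8 (t=56: SET foo = 30): bar unchanged
  event 9 (t=65: INC bar by 10): bar -8 -> 2
  event 10 (t=75: DEC foo by 5): bar unchanged
  event 11 (t=78: SET bar = -14): bar 2 -> -14
Final: bar = -14

Answer: -14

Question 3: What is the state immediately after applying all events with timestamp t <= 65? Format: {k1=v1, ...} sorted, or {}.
Apply events with t <= 65 (9 events):
  after event 1 (t=7: SET bar = 4): {bar=4}
  after event 2 (t=17: DEC baz by 10): {bar=4, baz=-10}
  after event 3 (t=20: DEL baz): {bar=4}
  after event 4 (t=24: SET bar = 7): {bar=7}
  after event 5 (t=34: INC bar by 10): {bar=17}
  after event 6 (t=38: INC bar by 15): {bar=32}
  after event 7 (t=46: SET bar = -8): {bar=-8}
  after event 8 (t=56: SET foo = 30): {bar=-8, foo=30}
  after event 9 (t=65: INC bar by 10): {bar=2, foo=30}

Answer: {bar=2, foo=30}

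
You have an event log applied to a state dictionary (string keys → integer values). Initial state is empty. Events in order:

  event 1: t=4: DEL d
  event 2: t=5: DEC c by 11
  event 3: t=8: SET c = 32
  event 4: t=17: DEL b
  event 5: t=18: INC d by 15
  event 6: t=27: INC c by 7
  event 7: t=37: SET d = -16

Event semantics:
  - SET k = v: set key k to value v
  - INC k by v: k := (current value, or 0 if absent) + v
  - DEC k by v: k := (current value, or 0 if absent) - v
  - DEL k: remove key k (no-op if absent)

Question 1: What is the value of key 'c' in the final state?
Answer: 39

Derivation:
Track key 'c' through all 7 events:
  event 1 (t=4: DEL d): c unchanged
  event 2 (t=5: DEC c by 11): c (absent) -> -11
  event 3 (t=8: SET c = 32): c -11 -> 32
  event 4 (t=17: DEL b): c unchanged
  event 5 (t=18: INC d by 15): c unchanged
  event 6 (t=27: INC c by 7): c 32 -> 39
  event 7 (t=37: SET d = -16): c unchanged
Final: c = 39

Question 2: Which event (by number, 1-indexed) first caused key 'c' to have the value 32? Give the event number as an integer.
Answer: 3

Derivation:
Looking for first event where c becomes 32:
  event 2: c = -11
  event 3: c -11 -> 32  <-- first match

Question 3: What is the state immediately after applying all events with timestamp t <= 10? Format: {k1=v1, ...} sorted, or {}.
Answer: {c=32}

Derivation:
Apply events with t <= 10 (3 events):
  after event 1 (t=4: DEL d): {}
  after event 2 (t=5: DEC c by 11): {c=-11}
  after event 3 (t=8: SET c = 32): {c=32}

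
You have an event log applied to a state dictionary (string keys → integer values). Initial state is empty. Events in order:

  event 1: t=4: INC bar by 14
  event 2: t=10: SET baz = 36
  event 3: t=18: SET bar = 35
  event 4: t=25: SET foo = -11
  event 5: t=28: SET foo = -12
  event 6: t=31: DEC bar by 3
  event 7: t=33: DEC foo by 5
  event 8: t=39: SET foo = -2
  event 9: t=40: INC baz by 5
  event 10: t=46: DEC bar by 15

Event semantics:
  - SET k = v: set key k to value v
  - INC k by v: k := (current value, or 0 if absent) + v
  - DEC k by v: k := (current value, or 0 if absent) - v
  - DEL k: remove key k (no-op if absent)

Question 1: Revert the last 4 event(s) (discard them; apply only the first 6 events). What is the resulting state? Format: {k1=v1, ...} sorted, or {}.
Answer: {bar=32, baz=36, foo=-12}

Derivation:
Keep first 6 events (discard last 4):
  after event 1 (t=4: INC bar by 14): {bar=14}
  after event 2 (t=10: SET baz = 36): {bar=14, baz=36}
  after event 3 (t=18: SET bar = 35): {bar=35, baz=36}
  after event 4 (t=25: SET foo = -11): {bar=35, baz=36, foo=-11}
  after event 5 (t=28: SET foo = -12): {bar=35, baz=36, foo=-12}
  after event 6 (t=31: DEC bar by 3): {bar=32, baz=36, foo=-12}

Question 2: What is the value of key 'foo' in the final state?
Answer: -2

Derivation:
Track key 'foo' through all 10 events:
  event 1 (t=4: INC bar by 14): foo unchanged
  event 2 (t=10: SET baz = 36): foo unchanged
  event 3 (t=18: SET bar = 35): foo unchanged
  event 4 (t=25: SET foo = -11): foo (absent) -> -11
  event 5 (t=28: SET foo = -12): foo -11 -> -12
  event 6 (t=31: DEC bar by 3): foo unchanged
  event 7 (t=33: DEC foo by 5): foo -12 -> -17
  event 8 (t=39: SET foo = -2): foo -17 -> -2
  event 9 (t=40: INC baz by 5): foo unchanged
  event 10 (t=46: DEC bar by 15): foo unchanged
Final: foo = -2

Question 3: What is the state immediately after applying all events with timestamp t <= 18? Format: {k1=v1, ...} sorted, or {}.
Answer: {bar=35, baz=36}

Derivation:
Apply events with t <= 18 (3 events):
  after event 1 (t=4: INC bar by 14): {bar=14}
  after event 2 (t=10: SET baz = 36): {bar=14, baz=36}
  after event 3 (t=18: SET bar = 35): {bar=35, baz=36}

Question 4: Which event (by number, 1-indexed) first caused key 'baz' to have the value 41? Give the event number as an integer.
Looking for first event where baz becomes 41:
  event 2: baz = 36
  event 3: baz = 36
  event 4: baz = 36
  event 5: baz = 36
  event 6: baz = 36
  event 7: baz = 36
  event 8: baz = 36
  event 9: baz 36 -> 41  <-- first match

Answer: 9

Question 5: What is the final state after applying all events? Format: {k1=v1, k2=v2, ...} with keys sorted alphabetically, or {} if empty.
  after event 1 (t=4: INC bar by 14): {bar=14}
  after event 2 (t=10: SET baz = 36): {bar=14, baz=36}
  after event 3 (t=18: SET bar = 35): {bar=35, baz=36}
  after event 4 (t=25: SET foo = -11): {bar=35, baz=36, foo=-11}
  after event 5 (t=28: SET foo = -12): {bar=35, baz=36, foo=-12}
  after event 6 (t=31: DEC bar by 3): {bar=32, baz=36, foo=-12}
  after event 7 (t=33: DEC foo by 5): {bar=32, baz=36, foo=-17}
  after event 8 (t=39: SET foo = -2): {bar=32, baz=36, foo=-2}
  after event 9 (t=40: INC baz by 5): {bar=32, baz=41, foo=-2}
  after event 10 (t=46: DEC bar by 15): {bar=17, baz=41, foo=-2}

Answer: {bar=17, baz=41, foo=-2}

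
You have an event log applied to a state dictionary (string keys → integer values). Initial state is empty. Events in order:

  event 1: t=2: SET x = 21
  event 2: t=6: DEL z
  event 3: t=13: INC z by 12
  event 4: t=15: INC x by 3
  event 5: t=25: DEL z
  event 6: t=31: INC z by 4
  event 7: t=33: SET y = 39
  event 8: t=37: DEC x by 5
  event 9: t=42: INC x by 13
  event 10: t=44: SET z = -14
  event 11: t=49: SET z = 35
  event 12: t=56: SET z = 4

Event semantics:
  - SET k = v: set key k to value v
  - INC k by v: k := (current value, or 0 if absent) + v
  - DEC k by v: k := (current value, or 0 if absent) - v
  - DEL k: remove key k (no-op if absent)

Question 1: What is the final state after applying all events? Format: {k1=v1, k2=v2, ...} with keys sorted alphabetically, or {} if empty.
  after event 1 (t=2: SET x = 21): {x=21}
  after event 2 (t=6: DEL z): {x=21}
  after event 3 (t=13: INC z by 12): {x=21, z=12}
  after event 4 (t=15: INC x by 3): {x=24, z=12}
  after event 5 (t=25: DEL z): {x=24}
  after event 6 (t=31: INC z by 4): {x=24, z=4}
  after event 7 (t=33: SET y = 39): {x=24, y=39, z=4}
  after event 8 (t=37: DEC x by 5): {x=19, y=39, z=4}
  after event 9 (t=42: INC x by 13): {x=32, y=39, z=4}
  after event 10 (t=44: SET z = -14): {x=32, y=39, z=-14}
  after event 11 (t=49: SET z = 35): {x=32, y=39, z=35}
  after event 12 (t=56: SET z = 4): {x=32, y=39, z=4}

Answer: {x=32, y=39, z=4}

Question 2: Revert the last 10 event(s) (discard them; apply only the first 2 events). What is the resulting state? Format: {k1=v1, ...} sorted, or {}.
Keep first 2 events (discard last 10):
  after event 1 (t=2: SET x = 21): {x=21}
  after event 2 (t=6: DEL z): {x=21}

Answer: {x=21}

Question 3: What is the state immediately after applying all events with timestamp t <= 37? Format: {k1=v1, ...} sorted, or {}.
Apply events with t <= 37 (8 events):
  after event 1 (t=2: SET x = 21): {x=21}
  after event 2 (t=6: DEL z): {x=21}
  after event 3 (t=13: INC z by 12): {x=21, z=12}
  after event 4 (t=15: INC x by 3): {x=24, z=12}
  after event 5 (t=25: DEL z): {x=24}
  after event 6 (t=31: INC z by 4): {x=24, z=4}
  after event 7 (t=33: SET y = 39): {x=24, y=39, z=4}
  after event 8 (t=37: DEC x by 5): {x=19, y=39, z=4}

Answer: {x=19, y=39, z=4}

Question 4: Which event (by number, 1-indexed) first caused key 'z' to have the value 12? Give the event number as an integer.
Answer: 3

Derivation:
Looking for first event where z becomes 12:
  event 3: z (absent) -> 12  <-- first match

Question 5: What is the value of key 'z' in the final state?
Track key 'z' through all 12 events:
  event 1 (t=2: SET x = 21): z unchanged
  event 2 (t=6: DEL z): z (absent) -> (absent)
  event 3 (t=13: INC z by 12): z (absent) -> 12
  event 4 (t=15: INC x by 3): z unchanged
  event 5 (t=25: DEL z): z 12 -> (absent)
  event 6 (t=31: INC z by 4): z (absent) -> 4
  event 7 (t=33: SET y = 39): z unchanged
  event 8 (t=37: DEC x by 5): z unchanged
  event 9 (t=42: INC x by 13): z unchanged
  event 10 (t=44: SET z = -14): z 4 -> -14
  event 11 (t=49: SET z = 35): z -14 -> 35
  event 12 (t=56: SET z = 4): z 35 -> 4
Final: z = 4

Answer: 4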